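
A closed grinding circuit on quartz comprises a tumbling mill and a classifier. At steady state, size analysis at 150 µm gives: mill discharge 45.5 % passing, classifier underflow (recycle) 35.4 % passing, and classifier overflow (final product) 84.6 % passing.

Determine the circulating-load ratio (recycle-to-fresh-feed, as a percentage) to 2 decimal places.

CL = 387.13 %

Two-product formula at 150 µm:
r = (o − d)/(d − u)
r = (84.6 − 45.5)/(45.5 − 35.4) = 39.1/10.1 = 3.8713
CL = 100·r = 387.13 %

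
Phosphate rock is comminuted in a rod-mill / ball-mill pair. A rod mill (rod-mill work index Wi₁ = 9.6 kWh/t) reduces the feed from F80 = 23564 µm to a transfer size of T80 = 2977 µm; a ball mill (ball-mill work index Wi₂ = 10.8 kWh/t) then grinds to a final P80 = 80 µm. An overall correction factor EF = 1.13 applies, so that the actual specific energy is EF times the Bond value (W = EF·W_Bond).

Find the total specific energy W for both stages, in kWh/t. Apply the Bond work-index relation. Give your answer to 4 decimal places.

W = 12.6893 kWh/t

W_Bond = 10·Wi·(1/√P₈₀ − 1/√F₈₀)
Stage 1 (23564→2977 µm, Wi₁=9.6): W₁ = 10·9.6·(0.018328 − 0.006514) = 1.1341 kWh/t
Stage 2 (2977→80 µm, Wi₂=10.8): W₂ = 10·10.8·(0.111803 − 0.018328) = 10.0954 kWh/t
W = W₁ + W₂ = 1.1341 + 10.0954 = 11.2294 kWh/t
With EF = 1.13: W = 11.2294·1.13 = 12.6893 kWh/t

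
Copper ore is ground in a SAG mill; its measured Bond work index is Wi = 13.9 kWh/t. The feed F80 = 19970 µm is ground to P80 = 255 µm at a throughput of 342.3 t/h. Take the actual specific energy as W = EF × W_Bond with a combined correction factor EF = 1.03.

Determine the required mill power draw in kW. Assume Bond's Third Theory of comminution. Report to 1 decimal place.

Bond: W = 10·Wi·(1/√P80 − 1/√F80)
W = 10·13.9·(1/√255 − 1/√19970) = 10·13.9·(0.055546) = 7.7209 kWh/t
Corrected W = EF·W_Bond = 1.03·7.7209 = 7.9525 kWh/t
P = W·T = 7.9525·342.3 = 2722.2 kW

P = 2722.2 kW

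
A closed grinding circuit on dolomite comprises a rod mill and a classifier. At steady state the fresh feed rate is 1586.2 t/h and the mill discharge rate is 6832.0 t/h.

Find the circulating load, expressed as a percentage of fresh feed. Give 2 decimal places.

Discharge = new feed + return, hence
R = M − F = 6832.0 − 1586.2 = 5245.8 t/h
CL = 100·R/F = 100·5245.8/1586.2 = 330.71 %

CL = 330.71 %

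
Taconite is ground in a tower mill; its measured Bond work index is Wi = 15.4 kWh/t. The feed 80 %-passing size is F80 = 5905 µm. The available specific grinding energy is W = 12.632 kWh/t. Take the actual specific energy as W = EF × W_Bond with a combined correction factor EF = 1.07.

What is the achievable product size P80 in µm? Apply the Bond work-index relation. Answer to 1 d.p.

W = 10 Wi / √P80 − 10 Wi / √F80
W_Bond = W / EF = 12.632 / 1.07 = 11.8056 kWh/t
1/√P80 = 1/√F80 + W_Bond/(10·Wi)
  = 11.8056/(10·15.4) + 1/√5905 = 0.076660 + 0.013013 = 0.089673
P80 = (1/0.089673)² = 11.1516² = 124.36 µm

P80 = 124.4 µm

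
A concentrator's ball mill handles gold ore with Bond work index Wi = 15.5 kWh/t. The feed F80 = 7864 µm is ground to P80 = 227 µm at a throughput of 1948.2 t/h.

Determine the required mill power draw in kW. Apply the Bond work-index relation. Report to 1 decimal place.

P = 16637.3 kW

Bond: W = 10·Wi·(1/√P80 − 1/√F80)
W = 10·15.5·(1/√227 − 1/√7864) = 10·15.5·(0.055096) = 8.5398 kWh/t
Mill draw = 8.5398 × 1948.2 = 16637.3 kW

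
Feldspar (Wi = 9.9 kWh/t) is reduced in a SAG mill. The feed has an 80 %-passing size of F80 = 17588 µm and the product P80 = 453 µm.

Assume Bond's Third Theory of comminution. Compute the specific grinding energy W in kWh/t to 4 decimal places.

W = 3.9049 kWh/t

W = 10·Wi·(P80^(-½) − F80^(-½))
1/√453 = 0.046984;  1/√17588 = 0.007540
W = 10·9.9·(0.046984 − 0.007540) = 3.9049 kWh/t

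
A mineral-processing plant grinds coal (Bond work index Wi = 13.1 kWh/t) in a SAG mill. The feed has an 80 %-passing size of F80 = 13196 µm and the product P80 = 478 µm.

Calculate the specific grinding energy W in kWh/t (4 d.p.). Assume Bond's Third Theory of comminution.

W = 10·Wi·[P80^(−½) − F80^(−½)]
1/√478 = 0.045739;  1/√13196 = 0.008705
W = 10·13.1·(0.045739 − 0.008705) = 4.8514 kWh/t

W = 4.8514 kWh/t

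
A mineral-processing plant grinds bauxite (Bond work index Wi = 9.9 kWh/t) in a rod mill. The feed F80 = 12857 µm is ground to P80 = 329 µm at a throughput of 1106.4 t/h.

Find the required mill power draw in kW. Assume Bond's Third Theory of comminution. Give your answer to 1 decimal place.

W = 10·Wi·[P80^(−½) − F80^(−½)]
W = 10·9.9·(1/√329 − 1/√12857) = 10·9.9·(0.046313) = 4.5849 kWh/t
P = W·T = 4.5849·1106.4 = 5072.8 kW

P = 5072.8 kW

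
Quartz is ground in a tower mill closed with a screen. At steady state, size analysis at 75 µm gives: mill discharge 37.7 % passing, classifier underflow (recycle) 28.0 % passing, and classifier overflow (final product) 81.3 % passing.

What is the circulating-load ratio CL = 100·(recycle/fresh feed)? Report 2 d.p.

CL = 449.48 %

Classifier node, passing 75 µm:
Fd + Rd = Ru + Fo ⇒ R/F = (o−d)/(d−u)
r = (81.3 − 37.7)/(37.7 − 28.0) = 43.6/9.7 = 4.4948
CL = 100·r = 449.48 %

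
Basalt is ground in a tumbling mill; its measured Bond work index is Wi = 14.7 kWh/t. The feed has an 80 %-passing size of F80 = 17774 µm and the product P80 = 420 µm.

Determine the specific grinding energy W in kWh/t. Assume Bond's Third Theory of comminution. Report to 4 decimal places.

W = 10·Wi·(P80^(-½) − F80^(-½))
1/√420 = 0.048795;  1/√17774 = 0.007501
W = 10·14.7·(0.048795 − 0.007501) = 6.0702 kWh/t

W = 6.0702 kWh/t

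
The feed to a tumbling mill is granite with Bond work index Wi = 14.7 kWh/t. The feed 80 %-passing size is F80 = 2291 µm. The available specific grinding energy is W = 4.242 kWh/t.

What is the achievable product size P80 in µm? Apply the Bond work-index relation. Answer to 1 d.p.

P80 = 404.0 µm

W_Bond = 10·Wi·(1/√P₈₀ − 1/√F₈₀)
P80^-0.5 = F80^-0.5 + W/(10 Wi)
  = 4.2420/(10·14.7) + 1/√2291 = 0.028857 + 0.020892 = 0.049750
P80 = (1/0.049750)² = 20.1007² = 404.04 µm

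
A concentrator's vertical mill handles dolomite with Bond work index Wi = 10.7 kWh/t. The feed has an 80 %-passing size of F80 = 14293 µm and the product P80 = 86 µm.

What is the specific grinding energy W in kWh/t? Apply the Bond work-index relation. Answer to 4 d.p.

W = 10.6431 kWh/t

W = 10 Wi / √P80 − 10 Wi / √F80
1/√86 = 0.107833;  1/√14293 = 0.008364
W = 10·10.7·(0.107833 − 0.008364) = 10.6431 kWh/t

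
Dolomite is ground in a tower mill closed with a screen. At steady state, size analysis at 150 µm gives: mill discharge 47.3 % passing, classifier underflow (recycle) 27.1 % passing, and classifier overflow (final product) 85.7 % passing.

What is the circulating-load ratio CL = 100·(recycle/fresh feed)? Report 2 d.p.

CL = 190.10 %

Let r = R/F. Size balance at 150 µm:
Fd + Rd = Ru + Fo ⇒ R/F = (o−d)/(d−u)
r = (85.7 − 47.3)/(47.3 − 27.1) = 38.4/20.2 = 1.9010
CL = 100·r = 190.10 %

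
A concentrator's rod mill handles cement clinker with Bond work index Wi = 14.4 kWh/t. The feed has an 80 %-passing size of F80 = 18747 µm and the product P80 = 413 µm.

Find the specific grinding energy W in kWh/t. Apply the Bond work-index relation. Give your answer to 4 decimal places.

W = 10·Wi·[P80^(−½) − F80^(−½)]
1/√413 = 0.049207;  1/√18747 = 0.007304
W = 10·14.4·(0.049207 − 0.007304) = 6.0341 kWh/t

W = 6.0341 kWh/t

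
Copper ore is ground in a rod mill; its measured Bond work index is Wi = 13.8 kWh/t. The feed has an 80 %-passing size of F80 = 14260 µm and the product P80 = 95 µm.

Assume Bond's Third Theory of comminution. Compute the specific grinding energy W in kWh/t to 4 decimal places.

W = 10·Wi·(P80^(-½) − F80^(-½))
1/√95 = 0.102598;  1/√14260 = 0.008374
W = 10·13.8·(0.102598 − 0.008374) = 13.0029 kWh/t

W = 13.0029 kWh/t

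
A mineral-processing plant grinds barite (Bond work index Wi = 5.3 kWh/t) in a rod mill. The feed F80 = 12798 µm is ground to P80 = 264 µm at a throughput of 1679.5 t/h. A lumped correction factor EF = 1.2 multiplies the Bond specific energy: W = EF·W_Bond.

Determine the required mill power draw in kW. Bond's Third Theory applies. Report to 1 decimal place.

Bond: W = 10·Wi·(1/√P80 − 1/√F80)
W = 10·5.3·(1/√264 − 1/√12798) = 10·5.3·(0.052706) = 2.7934 kWh/t
Apply correction: 2.7934 × 1.2 = 3.3521 kWh/t
Mill draw = 3.3521 × 1679.5 = 5629.9 kW

P = 5629.9 kW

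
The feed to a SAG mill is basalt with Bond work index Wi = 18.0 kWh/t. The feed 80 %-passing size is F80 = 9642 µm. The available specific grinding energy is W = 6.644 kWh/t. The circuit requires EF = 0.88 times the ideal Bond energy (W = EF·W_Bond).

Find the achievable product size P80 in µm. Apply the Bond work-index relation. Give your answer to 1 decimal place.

P80 = 368.0 µm

W = 10 Wi / √P80 − 10 Wi / √F80
W_Bond = W / EF = 6.644 / 0.88 = 7.5500 kWh/t
1/√P80 = 1/√F80 + W_Bond/(10·Wi)
  = 7.5500/(10·18.0) + 1/√9642 = 0.041944 + 0.010184 = 0.052128
P80 = (1/0.052128)² = 19.1834² = 368.00 µm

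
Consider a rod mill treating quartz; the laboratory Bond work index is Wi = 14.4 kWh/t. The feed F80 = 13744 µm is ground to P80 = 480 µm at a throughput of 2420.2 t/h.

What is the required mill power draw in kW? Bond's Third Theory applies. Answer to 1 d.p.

W = 10 Wi (P80^-0.5 − F80^-0.5)
W = 10·14.4·(1/√480 − 1/√13744) = 10·14.4·(0.037114) = 5.3444 kWh/t
P_mill = W·ṁ = 5.3444·2420.2 = 12934.4 kW

P = 12934.4 kW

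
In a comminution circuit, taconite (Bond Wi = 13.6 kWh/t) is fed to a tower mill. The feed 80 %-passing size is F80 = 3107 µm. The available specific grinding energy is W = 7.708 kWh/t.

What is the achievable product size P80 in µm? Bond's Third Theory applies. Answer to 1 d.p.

W = 10 Wi (1/√P80 − 1/√F80)  [Bond]
P80^(−½) = W/(10 Wi) + F80^(−½)
  = 7.7080/(10·13.6) + 1/√3107 = 0.056676 + 0.017940 = 0.074617
P80 = (1/0.074617)² = 13.4018² = 179.61 µm

P80 = 179.6 µm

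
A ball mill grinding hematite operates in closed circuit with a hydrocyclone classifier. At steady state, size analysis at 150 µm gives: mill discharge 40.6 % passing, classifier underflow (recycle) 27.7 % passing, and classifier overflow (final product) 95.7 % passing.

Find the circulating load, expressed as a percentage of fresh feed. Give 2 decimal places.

CL = 427.13 %

Balance %-passing 150 µm (r = R/F):
(1+r)d = ru + o → r = (o−d)/(d−u)
r = (95.7 − 40.6)/(40.6 − 27.7) = 55.1/12.9 = 4.2713
CL = 100·r = 427.13 %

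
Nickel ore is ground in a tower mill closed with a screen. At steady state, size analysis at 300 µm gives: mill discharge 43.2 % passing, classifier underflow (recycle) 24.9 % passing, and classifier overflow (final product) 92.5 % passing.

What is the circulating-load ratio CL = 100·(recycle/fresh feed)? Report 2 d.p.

Mass balance on the −300 µm fraction:
d + r·d = r·u + o → r(d−u) = o−d
r = (92.5 − 43.2)/(43.2 − 24.9) = 49.3/18.3 = 2.6940
CL = 100·r = 269.40 %

CL = 269.40 %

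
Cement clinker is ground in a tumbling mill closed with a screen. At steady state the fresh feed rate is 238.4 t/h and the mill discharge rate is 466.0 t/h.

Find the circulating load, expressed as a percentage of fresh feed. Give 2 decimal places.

CL = 95.47 %

M = F + R at steady state, so:
R = M − F = 466.0 − 238.4 = 227.6 t/h
CL = 100·R/F = 100·227.6/238.4 = 95.47 %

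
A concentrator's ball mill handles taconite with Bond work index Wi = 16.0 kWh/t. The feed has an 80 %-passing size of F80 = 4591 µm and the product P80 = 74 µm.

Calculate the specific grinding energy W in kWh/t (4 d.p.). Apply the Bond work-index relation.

W = 10·Wi·(P80^(-½) − F80^(-½))
1/√74 = 0.116248;  1/√4591 = 0.014759
W = 10·16.0·(0.116248 − 0.014759) = 16.2382 kWh/t

W = 16.2382 kWh/t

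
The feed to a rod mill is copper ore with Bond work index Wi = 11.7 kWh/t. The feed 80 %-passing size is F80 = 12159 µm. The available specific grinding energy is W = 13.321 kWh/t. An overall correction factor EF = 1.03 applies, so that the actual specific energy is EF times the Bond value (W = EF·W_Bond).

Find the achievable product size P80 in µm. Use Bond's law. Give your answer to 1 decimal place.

P80 = 69.9 µm

W = 10·Wi·[P80^(−½) − F80^(−½)]
W_Bond = W / EF = 13.321 / 1.03 = 12.9330 kWh/t
1/√P80 = 1/√F80 + W_Bond/(10·Wi)
  = 12.9330/(10·11.7) + 1/√12159 = 0.110539 + 0.009069 = 0.119607
P80 = (1/0.119607)² = 8.3607² = 69.90 µm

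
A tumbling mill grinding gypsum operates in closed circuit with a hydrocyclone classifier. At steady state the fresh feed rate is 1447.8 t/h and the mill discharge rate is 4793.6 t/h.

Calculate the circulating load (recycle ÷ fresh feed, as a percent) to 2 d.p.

Steady state: M = F + R.
R = M − F = 4793.6 − 1447.8 = 3345.8 t/h
CL = 100·R/F = 100·3345.8/1447.8 = 231.10 %

CL = 231.10 %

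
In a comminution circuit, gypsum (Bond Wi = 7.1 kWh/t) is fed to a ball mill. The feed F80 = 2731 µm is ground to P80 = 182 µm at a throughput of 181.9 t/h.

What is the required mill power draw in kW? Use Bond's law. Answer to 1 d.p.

P = 710.2 kW

W = 10·Wi·(P80^(-½) − F80^(-½))
W = 10·7.1·(1/√182 − 1/√2731) = 10·7.1·(0.054989) = 3.9043 kWh/t
P = W·T = 3.9043·181.9 = 710.2 kW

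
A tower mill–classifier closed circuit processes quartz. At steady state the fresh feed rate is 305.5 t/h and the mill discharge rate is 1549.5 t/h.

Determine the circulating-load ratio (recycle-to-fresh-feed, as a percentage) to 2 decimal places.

Discharge = new feed + return, hence
R = M − F = 1549.5 − 305.5 = 1244.0 t/h
CL = 100·R/F = 100·1244.0/305.5 = 407.20 %

CL = 407.20 %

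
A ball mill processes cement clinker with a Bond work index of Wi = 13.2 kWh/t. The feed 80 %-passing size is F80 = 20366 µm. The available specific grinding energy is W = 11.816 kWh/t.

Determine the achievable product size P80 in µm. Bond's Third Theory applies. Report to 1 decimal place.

W = 10·Wi·(P80^(-½) − F80^(-½))
⇒ 1/√P80 = W/(10·Wi) + 1/√F80
  = 11.8160/(10·13.2) + 1/√20366 = 0.089515 + 0.007007 = 0.096522
P80 = (1/0.096522)² = 10.3603² = 107.34 µm

P80 = 107.3 µm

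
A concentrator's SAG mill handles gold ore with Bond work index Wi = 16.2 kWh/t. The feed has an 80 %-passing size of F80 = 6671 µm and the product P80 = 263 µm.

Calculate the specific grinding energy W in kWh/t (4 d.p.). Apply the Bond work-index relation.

W_Bond = 10·Wi·(1/√P₈₀ − 1/√F₈₀)
1/√263 = 0.061663;  1/√6671 = 0.012243
W = 10·16.2·(0.061663 − 0.012243) = 8.0059 kWh/t

W = 8.0059 kWh/t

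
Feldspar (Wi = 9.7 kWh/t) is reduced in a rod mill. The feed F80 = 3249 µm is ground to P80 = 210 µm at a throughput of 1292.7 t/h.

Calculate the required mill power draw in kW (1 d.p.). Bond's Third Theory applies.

Bond: W = 10·Wi·(1/√P80 − 1/√F80)
W = 10·9.7·(1/√210 − 1/√3249) = 10·9.7·(0.051463) = 4.9919 kWh/t
Power = W × throughput = 4.9919 kWh/t × 1292.7 t/h = 6453.0 kW

P = 6453.0 kW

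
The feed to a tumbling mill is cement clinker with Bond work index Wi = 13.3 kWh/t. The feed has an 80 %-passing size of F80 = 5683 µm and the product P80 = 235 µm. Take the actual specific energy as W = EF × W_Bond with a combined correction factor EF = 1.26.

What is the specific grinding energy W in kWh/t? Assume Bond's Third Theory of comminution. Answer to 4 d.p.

W = 10·Wi·[P80^(−½) − F80^(−½)]
1/√235 = 0.065233;  1/√5683 = 0.013265
W = 10·13.3·(0.065233 − 0.013265) = 6.9117 kWh/t
With EF = 1.26: W = 6.9117·1.26 = 8.7087 kWh/t

W = 8.7087 kWh/t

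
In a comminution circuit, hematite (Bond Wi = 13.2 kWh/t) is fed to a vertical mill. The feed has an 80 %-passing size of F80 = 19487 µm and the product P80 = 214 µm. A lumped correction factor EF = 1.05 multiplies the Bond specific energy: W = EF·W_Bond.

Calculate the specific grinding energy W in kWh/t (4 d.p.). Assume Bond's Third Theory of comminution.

W = 8.4816 kWh/t

W = 10 Wi (P80^-0.5 − F80^-0.5)
1/√214 = 0.068359;  1/√19487 = 0.007164
W = 10·13.2·(0.068359 − 0.007164) = 8.0777 kWh/t
Corrected W = EF·W_Bond = 1.05·8.0777 = 8.4816 kWh/t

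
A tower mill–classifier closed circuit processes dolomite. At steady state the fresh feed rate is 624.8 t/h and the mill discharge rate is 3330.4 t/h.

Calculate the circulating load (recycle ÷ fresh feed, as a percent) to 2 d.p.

Discharge = new feed + return, hence
R = M − F = 3330.4 − 624.8 = 2705.6 t/h
CL = 100·R/F = 100·2705.6/624.8 = 433.03 %

CL = 433.03 %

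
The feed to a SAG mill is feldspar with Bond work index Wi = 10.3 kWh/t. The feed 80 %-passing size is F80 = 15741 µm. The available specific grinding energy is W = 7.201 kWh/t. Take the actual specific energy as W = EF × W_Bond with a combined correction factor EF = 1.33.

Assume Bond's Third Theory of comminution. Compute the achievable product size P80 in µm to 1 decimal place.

P80 = 272.9 µm

W = 10·Wi·[P80^(−½) − F80^(−½)]
W_Bond = W / EF = 7.201 / 1.33 = 5.4143 kWh/t
P80^-0.5 = F80^-0.5 + W_Bond/(10 Wi)
  = 5.4143/(10·10.3) + 1/√15741 = 0.052566 + 0.007970 = 0.060536
P80 = (1/0.060536)² = 16.5190² = 272.88 µm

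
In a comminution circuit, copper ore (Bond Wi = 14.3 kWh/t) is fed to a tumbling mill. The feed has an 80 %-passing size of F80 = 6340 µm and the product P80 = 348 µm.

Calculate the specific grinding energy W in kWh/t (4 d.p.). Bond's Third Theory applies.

W = 10 Wi / √P80 − 10 Wi / √F80
1/√348 = 0.053606;  1/√6340 = 0.012559
W = 10·14.3·(0.053606 − 0.012559) = 5.8697 kWh/t

W = 5.8697 kWh/t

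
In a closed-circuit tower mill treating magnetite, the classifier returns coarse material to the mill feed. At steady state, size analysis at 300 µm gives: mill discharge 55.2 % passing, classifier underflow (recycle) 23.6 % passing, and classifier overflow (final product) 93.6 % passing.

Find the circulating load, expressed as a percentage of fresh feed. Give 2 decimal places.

Mass balance on the −300 µm fraction:
(1+r)·d = r·u + o ⇒ r = (o−d)/(d−u)
r = (93.6 − 55.2)/(55.2 − 23.6) = 38.4/31.6 = 1.2152
CL = 100·r = 121.52 %

CL = 121.52 %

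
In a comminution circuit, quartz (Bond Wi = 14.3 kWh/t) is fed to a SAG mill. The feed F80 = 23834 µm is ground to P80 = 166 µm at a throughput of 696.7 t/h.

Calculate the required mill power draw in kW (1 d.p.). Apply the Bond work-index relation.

W_Bond = 10·Wi·(1/√P₈₀ − 1/√F₈₀)
W = 10·14.3·(1/√166 − 1/√23834) = 10·14.3·(0.071138) = 10.1727 kWh/t
Mill draw = 10.1727 × 696.7 = 7087.3 kW

P = 7087.3 kW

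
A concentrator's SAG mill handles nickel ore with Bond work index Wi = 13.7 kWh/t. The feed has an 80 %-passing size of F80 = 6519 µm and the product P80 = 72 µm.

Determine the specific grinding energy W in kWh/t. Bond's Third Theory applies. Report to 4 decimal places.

W = 10 Wi (P80^-0.5 − F80^-0.5)
1/√72 = 0.117851;  1/√6519 = 0.012385
W = 10·13.7·(0.117851 − 0.012385) = 14.4488 kWh/t

W = 14.4488 kWh/t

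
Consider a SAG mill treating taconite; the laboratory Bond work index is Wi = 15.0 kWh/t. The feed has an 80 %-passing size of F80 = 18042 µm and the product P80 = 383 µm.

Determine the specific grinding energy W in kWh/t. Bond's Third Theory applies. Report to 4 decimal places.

W = 10 Wi (P80^-0.5 − F80^-0.5)
1/√383 = 0.051098;  1/√18042 = 0.007445
W = 10·15.0·(0.051098 − 0.007445) = 6.5479 kWh/t

W = 6.5479 kWh/t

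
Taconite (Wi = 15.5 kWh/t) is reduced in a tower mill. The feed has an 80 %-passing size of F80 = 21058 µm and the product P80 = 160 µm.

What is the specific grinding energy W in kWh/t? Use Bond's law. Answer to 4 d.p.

W = 10·Wi·[P80^(−½) − F80^(−½)]
1/√160 = 0.079057;  1/√21058 = 0.006891
W = 10·15.5·(0.079057 − 0.006891) = 11.1857 kWh/t

W = 11.1857 kWh/t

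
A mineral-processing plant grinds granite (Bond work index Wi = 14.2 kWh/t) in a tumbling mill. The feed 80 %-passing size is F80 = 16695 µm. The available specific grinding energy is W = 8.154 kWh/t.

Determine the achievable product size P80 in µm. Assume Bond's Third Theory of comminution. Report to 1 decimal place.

P80 = 235.5 µm

W_Bond = 10·Wi·(1/√P₈₀ − 1/√F₈₀)
P80^-0.5 = F80^-0.5 + W/(10 Wi)
  = 8.1540/(10·14.2) + 1/√16695 = 0.057423 + 0.007739 = 0.065162
P80 = (1/0.065162)² = 15.3464² = 235.51 µm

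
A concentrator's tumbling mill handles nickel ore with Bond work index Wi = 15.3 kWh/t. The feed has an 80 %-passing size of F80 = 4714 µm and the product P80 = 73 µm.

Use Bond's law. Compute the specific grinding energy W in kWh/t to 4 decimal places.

W = 10 Wi / √P80 − 10 Wi / √F80
1/√73 = 0.117041;  1/√4714 = 0.014565
W = 10·15.3·(0.117041 − 0.014565) = 15.6789 kWh/t

W = 15.6789 kWh/t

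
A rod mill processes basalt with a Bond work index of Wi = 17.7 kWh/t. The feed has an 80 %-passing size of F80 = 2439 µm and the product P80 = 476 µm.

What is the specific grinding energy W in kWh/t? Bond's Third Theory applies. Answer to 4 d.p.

W = 4.5288 kWh/t

Bond: W = 10·Wi·(1/√P80 − 1/√F80)
1/√476 = 0.045835;  1/√2439 = 0.020249
W = 10·17.7·(0.045835 − 0.020249) = 4.5288 kWh/t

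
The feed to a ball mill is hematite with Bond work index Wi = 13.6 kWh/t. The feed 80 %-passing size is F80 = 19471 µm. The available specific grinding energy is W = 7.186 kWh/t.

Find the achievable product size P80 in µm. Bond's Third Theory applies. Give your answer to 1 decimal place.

P80 = 277.7 µm

W = 10 Wi (P80^-0.5 − F80^-0.5)
P80^(−½) = W/(10 Wi) + F80^(−½)
  = 7.1860/(10·13.6) + 1/√19471 = 0.052838 + 0.007166 = 0.060005
P80 = (1/0.060005)² = 16.6654² = 277.73 µm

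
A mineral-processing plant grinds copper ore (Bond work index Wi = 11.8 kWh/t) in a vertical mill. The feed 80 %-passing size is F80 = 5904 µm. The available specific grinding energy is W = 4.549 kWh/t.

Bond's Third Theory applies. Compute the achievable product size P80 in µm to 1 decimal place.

P80 = 376.1 µm

W = 10 Wi (1/√P80 − 1/√F80)  [Bond]
P80^-0.5 = F80^-0.5 + W/(10 Wi)
  = 4.5490/(10·11.8) + 1/√5904 = 0.038551 + 0.013014 = 0.051565
P80 = (1/0.051565)² = 19.3929² = 376.08 µm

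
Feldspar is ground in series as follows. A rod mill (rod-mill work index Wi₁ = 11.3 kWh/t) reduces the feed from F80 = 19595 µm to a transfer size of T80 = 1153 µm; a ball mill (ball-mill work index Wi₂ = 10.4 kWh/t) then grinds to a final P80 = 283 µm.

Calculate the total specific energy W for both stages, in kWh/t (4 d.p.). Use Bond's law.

W = 5.6400 kWh/t

W = 10 Wi / √P80 − 10 Wi / √F80
Stage 1 (19595→1153 µm, Wi₁=11.3): W₁ = 10·11.3·(0.029450 − 0.007144) = 2.5206 kWh/t
Stage 2 (1153→283 µm, Wi₂=10.4): W₂ = 10·10.4·(0.059444 − 0.029450) = 3.1194 kWh/t
W = W₁ + W₂ = 2.5206 + 3.1194 = 5.6400 kWh/t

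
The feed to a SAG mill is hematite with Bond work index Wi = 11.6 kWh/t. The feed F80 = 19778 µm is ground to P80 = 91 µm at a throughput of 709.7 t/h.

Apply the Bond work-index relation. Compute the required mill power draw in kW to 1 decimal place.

P = 8044.6 kW

W_Bond = 10·Wi·(1/√P₈₀ − 1/√F₈₀)
W = 10·11.6·(1/√91 − 1/√19778) = 10·11.6·(0.097718) = 11.3353 kWh/t
Power = W × throughput = 11.3353 kWh/t × 709.7 t/h = 8044.6 kW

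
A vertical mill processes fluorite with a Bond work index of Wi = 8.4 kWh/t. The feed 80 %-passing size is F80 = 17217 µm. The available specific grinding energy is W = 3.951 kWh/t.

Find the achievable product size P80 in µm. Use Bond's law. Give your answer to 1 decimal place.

P80 = 334.7 µm

W = 10 Wi (1/√P80 − 1/√F80)  [Bond]
P80^(−½) = W/(10 Wi) + F80^(−½)
  = 3.9510/(10·8.4) + 1/√17217 = 0.047036 + 0.007621 = 0.054657
P80 = (1/0.054657)² = 18.2960² = 334.74 µm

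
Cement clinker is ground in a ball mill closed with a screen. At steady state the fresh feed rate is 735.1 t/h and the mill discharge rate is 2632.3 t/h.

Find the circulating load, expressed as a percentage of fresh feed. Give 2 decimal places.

Mill node: discharge = fresh + recycle.
R = M − F = 2632.3 − 735.1 = 1897.2 t/h
CL = 100·R/F = 100·1897.2/735.1 = 258.09 %

CL = 258.09 %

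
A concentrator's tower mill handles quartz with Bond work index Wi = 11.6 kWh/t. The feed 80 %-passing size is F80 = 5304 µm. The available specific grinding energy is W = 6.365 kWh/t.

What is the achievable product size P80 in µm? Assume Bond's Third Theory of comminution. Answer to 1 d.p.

W = 10 Wi / √P80 − 10 Wi / √F80
⇒ 1/√P80 = W/(10 Wi) + 1/√F80
  = 6.3650/(10·11.6) + 1/√5304 = 0.054871 + 0.013731 = 0.068602
P80 = (1/0.068602)² = 14.5769² = 212.49 µm

P80 = 212.5 µm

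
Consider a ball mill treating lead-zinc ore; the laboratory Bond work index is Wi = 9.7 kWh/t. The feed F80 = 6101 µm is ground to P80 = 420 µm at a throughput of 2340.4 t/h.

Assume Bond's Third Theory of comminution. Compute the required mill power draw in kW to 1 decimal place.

P = 8170.9 kW

W = 10 Wi / √P80 − 10 Wi / √F80
W = 10·9.7·(1/√420 − 1/√6101) = 10·9.7·(0.035992) = 3.4913 kWh/t
P = W·T = 3.4913·2340.4 = 8170.9 kW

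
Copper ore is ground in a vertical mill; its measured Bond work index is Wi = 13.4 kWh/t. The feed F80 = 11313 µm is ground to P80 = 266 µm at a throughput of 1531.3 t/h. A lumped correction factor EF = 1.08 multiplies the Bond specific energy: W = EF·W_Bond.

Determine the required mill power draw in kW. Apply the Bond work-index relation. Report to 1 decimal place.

P = 11504.2 kW

W = 10·Wi·[P80^(−½) − F80^(−½)]
W = 10·13.4·(1/√266 − 1/√11313) = 10·13.4·(0.051912) = 6.9562 kWh/t
With EF = 1.08: W = 6.9562·1.08 = 7.5127 kWh/t
P = W·T = 7.5127·1531.3 = 11504.2 kW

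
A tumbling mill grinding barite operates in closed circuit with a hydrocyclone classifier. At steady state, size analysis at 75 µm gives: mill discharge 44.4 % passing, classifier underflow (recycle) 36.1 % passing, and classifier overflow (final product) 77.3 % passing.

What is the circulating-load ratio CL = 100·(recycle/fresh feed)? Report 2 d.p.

Mass balance on the −75 µm fraction:
Fd + Rd = Ru + Fo ⇒ R/F = (o−d)/(d−u)
r = (77.3 − 44.4)/(44.4 − 36.1) = 32.9/8.3 = 3.9639
CL = 100·r = 396.39 %

CL = 396.39 %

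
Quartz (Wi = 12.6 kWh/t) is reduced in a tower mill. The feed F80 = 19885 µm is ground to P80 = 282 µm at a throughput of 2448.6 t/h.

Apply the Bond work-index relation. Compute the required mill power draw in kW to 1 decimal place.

P = 16184.4 kW

W = 10 Wi (1/√P80 − 1/√F80)  [Bond]
W = 10·12.6·(1/√282 − 1/√19885) = 10·12.6·(0.052458) = 6.6097 kWh/t
Power = W × throughput = 6.6097 kWh/t × 2448.6 t/h = 16184.4 kW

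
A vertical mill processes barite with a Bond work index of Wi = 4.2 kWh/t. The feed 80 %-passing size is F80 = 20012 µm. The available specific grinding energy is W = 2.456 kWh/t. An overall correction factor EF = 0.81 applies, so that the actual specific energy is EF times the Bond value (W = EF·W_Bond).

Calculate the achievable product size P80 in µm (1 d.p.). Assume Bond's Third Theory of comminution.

Bond: W = 10·Wi·(1/√P80 − 1/√F80)
W_Bond = W / EF = 2.456 / 0.81 = 3.0321 kWh/t
P80^-0.5 = F80^-0.5 + W_Bond/(10 Wi)
  = 3.0321/(10·4.2) + 1/√20012 = 0.072193 + 0.007069 = 0.079262
P80 = (1/0.079262)² = 12.6164² = 159.17 µm

P80 = 159.2 µm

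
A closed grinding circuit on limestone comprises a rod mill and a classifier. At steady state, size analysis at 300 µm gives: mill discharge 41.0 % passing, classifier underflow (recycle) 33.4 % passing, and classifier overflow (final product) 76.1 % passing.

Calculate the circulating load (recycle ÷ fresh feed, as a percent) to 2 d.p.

CL = 461.84 %

Let r = R/F. Size balance at 300 µm:
r = (o − d)/(d − u)
r = (76.1 − 41.0)/(41.0 − 33.4) = 35.1/7.6 = 4.6184
CL = 100·r = 461.84 %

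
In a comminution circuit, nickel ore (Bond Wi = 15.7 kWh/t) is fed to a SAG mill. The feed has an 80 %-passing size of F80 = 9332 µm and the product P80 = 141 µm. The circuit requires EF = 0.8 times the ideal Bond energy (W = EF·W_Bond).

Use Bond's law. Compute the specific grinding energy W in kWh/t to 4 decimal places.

W = 9.2773 kWh/t

Bond:  W = 10 Wi (1/√P − 1/√F)
1/√141 = 0.084215;  1/√9332 = 0.010352
W = 10·15.7·(0.084215 − 0.010352) = 11.5966 kWh/t
Corrected W = EF·W_Bond = 0.8·11.5966 = 9.2773 kWh/t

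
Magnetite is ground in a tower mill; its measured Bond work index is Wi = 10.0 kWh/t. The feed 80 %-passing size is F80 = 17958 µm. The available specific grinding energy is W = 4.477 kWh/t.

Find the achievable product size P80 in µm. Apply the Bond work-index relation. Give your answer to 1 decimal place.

P80 = 366.5 µm

Bond: W = 10·Wi·(1/√P80 − 1/√F80)
1/√P80 = 1/√F80 + W/(10·Wi)
  = 4.4770/(10·10.0) + 1/√17958 = 0.044770 + 0.007462 = 0.052232
P80 = (1/0.052232)² = 19.1453² = 366.54 µm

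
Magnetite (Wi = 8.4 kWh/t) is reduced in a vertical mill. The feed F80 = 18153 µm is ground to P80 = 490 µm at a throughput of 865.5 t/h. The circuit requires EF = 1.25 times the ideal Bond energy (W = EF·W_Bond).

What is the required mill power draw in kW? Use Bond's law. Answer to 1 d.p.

W = 10 Wi (1/√P80 − 1/√F80)  [Bond]
W = 10·8.4·(1/√490 − 1/√18153) = 10·8.4·(0.037753) = 3.1713 kWh/t
Corrected W = EF·W_Bond = 1.25·3.1713 = 3.9641 kWh/t
P = W·T = 3.9641·865.5 = 3430.9 kW

P = 3430.9 kW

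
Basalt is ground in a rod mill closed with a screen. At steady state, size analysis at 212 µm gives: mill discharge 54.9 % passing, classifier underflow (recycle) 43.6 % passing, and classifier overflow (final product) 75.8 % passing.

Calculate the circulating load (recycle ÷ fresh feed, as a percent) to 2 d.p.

CL = 184.96 %

Let r = R/F. Size balance at 212 µm:
(1+r)d = ru + o → r = (o−d)/(d−u)
r = (75.8 − 54.9)/(54.9 − 43.6) = 20.9/11.3 = 1.8496
CL = 100·r = 184.96 %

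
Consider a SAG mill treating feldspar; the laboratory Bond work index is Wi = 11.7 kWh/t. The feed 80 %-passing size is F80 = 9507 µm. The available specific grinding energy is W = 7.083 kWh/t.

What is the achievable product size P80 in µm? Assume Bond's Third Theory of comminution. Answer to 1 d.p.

W = 10 Wi / √P80 − 10 Wi / √F80
P80^(−½) = W/(10 Wi) + F80^(−½)
  = 7.0830/(10·11.7) + 1/√9507 = 0.060538 + 0.010256 = 0.070794
P80 = (1/0.070794)² = 14.1254² = 199.53 µm

P80 = 199.5 µm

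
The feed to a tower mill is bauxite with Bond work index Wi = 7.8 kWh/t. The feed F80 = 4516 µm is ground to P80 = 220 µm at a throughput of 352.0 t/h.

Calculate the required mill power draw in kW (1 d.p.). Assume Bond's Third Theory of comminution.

P = 1442.5 kW

W_Bond = 10·Wi·(1/√P₈₀ − 1/√F₈₀)
W = 10·7.8·(1/√220 − 1/√4516) = 10·7.8·(0.052539) = 4.0981 kWh/t
P = W·T = 4.0981·352.0 = 1442.5 kW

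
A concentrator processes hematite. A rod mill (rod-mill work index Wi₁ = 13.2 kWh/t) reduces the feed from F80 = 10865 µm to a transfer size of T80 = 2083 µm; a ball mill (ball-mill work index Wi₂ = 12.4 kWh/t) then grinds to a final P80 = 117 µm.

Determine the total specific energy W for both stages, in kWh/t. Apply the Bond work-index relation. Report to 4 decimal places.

W = 10.3727 kWh/t

W_Bond = 10·Wi·(1/√P₈₀ − 1/√F₈₀)
Stage 1 (10865→2083 µm, Wi₁=13.2): W₁ = 10·13.2·(0.021911 − 0.009594) = 1.6258 kWh/t
Stage 2 (2083→117 µm, Wi₂=12.4): W₂ = 10·12.4·(0.092450 − 0.021911) = 8.7469 kWh/t
W = W₁ + W₂ = 1.6258 + 8.7469 = 10.3727 kWh/t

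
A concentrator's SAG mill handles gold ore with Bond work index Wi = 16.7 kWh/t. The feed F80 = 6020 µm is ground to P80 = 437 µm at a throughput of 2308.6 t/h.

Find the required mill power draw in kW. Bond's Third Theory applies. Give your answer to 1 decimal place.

P = 13473.7 kW

W_Bond = 10·Wi·(1/√P₈₀ − 1/√F₈₀)
W = 10·16.7·(1/√437 − 1/√6020) = 10·16.7·(0.034948) = 5.8363 kWh/t
Mill draw = 5.8363 × 2308.6 = 13473.7 kW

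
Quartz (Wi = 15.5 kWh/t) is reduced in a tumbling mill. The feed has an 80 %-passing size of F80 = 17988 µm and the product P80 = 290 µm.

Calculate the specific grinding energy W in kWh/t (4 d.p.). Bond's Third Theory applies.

Bond: W = 10·Wi·(1/√P80 − 1/√F80)
1/√290 = 0.058722;  1/√17988 = 0.007456
W = 10·15.5·(0.058722 − 0.007456) = 7.9462 kWh/t

W = 7.9462 kWh/t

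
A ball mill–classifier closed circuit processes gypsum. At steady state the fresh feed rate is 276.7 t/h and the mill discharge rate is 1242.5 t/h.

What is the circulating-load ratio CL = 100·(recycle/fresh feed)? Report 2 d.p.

Steady state: M = F + R.
R = M − F = 1242.5 − 276.7 = 965.8 t/h
CL = 100·R/F = 100·965.8/276.7 = 349.04 %

CL = 349.04 %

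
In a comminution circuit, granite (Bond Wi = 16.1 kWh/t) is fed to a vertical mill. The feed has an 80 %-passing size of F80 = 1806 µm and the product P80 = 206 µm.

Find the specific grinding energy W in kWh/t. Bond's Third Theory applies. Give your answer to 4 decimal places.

W_Bond = 10·Wi·(1/√P₈₀ − 1/√F₈₀)
1/√206 = 0.069673;  1/√1806 = 0.023531
W = 10·16.1·(0.069673 − 0.023531) = 7.4289 kWh/t

W = 7.4289 kWh/t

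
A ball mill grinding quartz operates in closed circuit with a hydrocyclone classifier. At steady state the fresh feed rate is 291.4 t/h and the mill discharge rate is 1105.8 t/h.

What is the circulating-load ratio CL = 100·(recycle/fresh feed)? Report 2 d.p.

Steady state: M = F + R.
R = M − F = 1105.8 − 291.4 = 814.4 t/h
CL = 100·R/F = 100·814.4/291.4 = 279.48 %

CL = 279.48 %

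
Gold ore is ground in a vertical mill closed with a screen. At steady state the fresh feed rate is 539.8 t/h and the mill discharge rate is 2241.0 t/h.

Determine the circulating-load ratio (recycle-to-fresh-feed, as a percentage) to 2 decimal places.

CL = 315.15 %

Mill node: discharge = fresh + recycle.
R = M − F = 2241.0 − 539.8 = 1701.2 t/h
CL = 100·R/F = 100·1701.2/539.8 = 315.15 %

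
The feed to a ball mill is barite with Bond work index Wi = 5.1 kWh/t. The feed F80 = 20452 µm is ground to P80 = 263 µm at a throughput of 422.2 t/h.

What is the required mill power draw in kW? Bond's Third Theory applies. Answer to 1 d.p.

P = 1177.2 kW

W = 10·Wi·[P80^(−½) − F80^(−½)]
W = 10·5.1·(1/√263 − 1/√20452) = 10·5.1·(0.054670) = 2.7882 kWh/t
P = W·T = 2.7882·422.2 = 1177.2 kW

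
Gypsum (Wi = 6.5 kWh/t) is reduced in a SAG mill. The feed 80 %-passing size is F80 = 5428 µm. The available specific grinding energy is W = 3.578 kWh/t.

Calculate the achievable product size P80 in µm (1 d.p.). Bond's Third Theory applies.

W = 10 Wi / √P80 − 10 Wi / √F80
P80^-0.5 = F80^-0.5 + W/(10 Wi)
  = 3.5780/(10·6.5) + 1/√5428 = 0.055046 + 0.013573 = 0.068619
P80 = (1/0.068619)² = 14.5732² = 212.38 µm

P80 = 212.4 µm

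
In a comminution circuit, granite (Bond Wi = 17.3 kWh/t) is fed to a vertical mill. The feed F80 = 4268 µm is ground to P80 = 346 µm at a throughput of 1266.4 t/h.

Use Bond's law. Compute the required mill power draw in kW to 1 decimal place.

Bond:  W = 10 Wi (1/√P − 1/√F)
W = 10·17.3·(1/√346 − 1/√4268) = 10·17.3·(0.038453) = 6.6524 kWh/t
P_mill = W·ṁ = 6.6524·1266.4 = 8424.7 kW

P = 8424.7 kW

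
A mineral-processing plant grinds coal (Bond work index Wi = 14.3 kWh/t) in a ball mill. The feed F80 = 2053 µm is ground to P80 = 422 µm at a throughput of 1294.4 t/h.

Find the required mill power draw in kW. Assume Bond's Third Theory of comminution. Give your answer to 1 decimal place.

W_Bond = 10·Wi·(1/√P₈₀ − 1/√F₈₀)
W = 10·14.3·(1/√422 − 1/√2053) = 10·14.3·(0.026609) = 3.8051 kWh/t
P_mill = W·ṁ = 3.8051·1294.4 = 4925.3 kW

P = 4925.3 kW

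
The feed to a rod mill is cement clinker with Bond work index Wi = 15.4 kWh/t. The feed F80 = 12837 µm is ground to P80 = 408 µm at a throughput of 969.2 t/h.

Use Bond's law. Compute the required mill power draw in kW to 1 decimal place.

W = 10 Wi (1/√P80 − 1/√F80)  [Bond]
W = 10·15.4·(1/√408 − 1/√12837) = 10·15.4·(0.040681) = 6.2649 kWh/t
Mill draw = 6.2649 × 969.2 = 6072.0 kW

P = 6072.0 kW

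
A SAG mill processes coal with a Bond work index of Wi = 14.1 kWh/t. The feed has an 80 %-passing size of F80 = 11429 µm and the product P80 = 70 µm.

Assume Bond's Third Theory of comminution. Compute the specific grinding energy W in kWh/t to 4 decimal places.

W_Bond = 10·Wi·(1/√P₈₀ − 1/√F₈₀)
1/√70 = 0.119523;  1/√11429 = 0.009354
W = 10·14.1·(0.119523 − 0.009354) = 15.5338 kWh/t

W = 15.5338 kWh/t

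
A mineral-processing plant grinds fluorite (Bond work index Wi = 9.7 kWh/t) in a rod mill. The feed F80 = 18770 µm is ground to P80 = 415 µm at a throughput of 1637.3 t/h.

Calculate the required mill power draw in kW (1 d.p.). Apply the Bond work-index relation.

P = 6636.8 kW

W = 10·Wi·[P80^(−½) − F80^(−½)]
W = 10·9.7·(1/√415 − 1/√18770) = 10·9.7·(0.041789) = 4.0535 kWh/t
Power = W × throughput = 4.0535 kWh/t × 1637.3 t/h = 6636.8 kW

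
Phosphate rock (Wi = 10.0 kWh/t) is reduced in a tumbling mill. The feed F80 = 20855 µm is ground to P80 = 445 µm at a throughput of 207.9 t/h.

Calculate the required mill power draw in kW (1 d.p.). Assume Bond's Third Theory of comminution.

W = 10·Wi·[P80^(−½) − F80^(−½)]
W = 10·10.0·(1/√445 − 1/√20855) = 10·10.0·(0.040480) = 4.0480 kWh/t
Power = W × throughput = 4.0480 kWh/t × 207.9 t/h = 841.6 kW

P = 841.6 kW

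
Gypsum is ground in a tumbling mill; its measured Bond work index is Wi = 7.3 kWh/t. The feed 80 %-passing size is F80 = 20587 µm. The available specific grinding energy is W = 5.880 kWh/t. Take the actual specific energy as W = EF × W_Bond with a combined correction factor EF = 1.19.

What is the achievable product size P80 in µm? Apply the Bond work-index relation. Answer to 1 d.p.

P80 = 179.4 µm

W_Bond = 10·Wi·(1/√P₈₀ − 1/√F₈₀)
W_Bond = W / EF = 5.880 / 1.19 = 4.9412 kWh/t
P80^(−½) = W_Bond/(10 Wi) + F80^(−½)
  = 4.9412/(10·7.3) + 1/√20587 = 0.067687 + 0.006970 = 0.074657
P80 = (1/0.074657)² = 13.3946² = 179.42 µm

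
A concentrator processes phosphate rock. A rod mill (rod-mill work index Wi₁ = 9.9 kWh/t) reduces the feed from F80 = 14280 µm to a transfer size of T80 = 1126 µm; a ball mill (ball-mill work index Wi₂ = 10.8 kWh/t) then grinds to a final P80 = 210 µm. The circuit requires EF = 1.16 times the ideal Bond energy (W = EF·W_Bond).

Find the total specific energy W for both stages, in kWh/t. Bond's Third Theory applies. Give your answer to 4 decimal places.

W = 7.3730 kWh/t

W_Bond = 10·Wi·(1/√P₈₀ − 1/√F₈₀)
Stage 1 (14280→1126 µm, Wi₁=9.9): W₁ = 10·9.9·(0.029801 − 0.008368) = 2.1218 kWh/t
Stage 2 (1126→210 µm, Wi₂=10.8): W₂ = 10·10.8·(0.069007 − 0.029801) = 4.2342 kWh/t
W = W₁ + W₂ = 2.1218 + 4.2342 = 6.3560 kWh/t
With EF = 1.16: W = 6.3560·1.16 = 7.3730 kWh/t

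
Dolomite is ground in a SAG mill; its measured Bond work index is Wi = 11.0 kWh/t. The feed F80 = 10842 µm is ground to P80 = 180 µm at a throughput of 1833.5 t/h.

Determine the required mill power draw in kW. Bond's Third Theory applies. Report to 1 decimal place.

P = 13095.8 kW

Bond:  W = 10 Wi (1/√P − 1/√F)
W = 10·11.0·(1/√180 − 1/√10842) = 10·11.0·(0.064932) = 7.1425 kWh/t
P = W·T = 7.1425·1833.5 = 13095.8 kW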